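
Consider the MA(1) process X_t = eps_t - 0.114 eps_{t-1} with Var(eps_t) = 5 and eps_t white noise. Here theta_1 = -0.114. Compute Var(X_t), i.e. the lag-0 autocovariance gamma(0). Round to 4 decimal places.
\gamma(0) = 5.0650

For an MA(q) process X_t = eps_t + sum_i theta_i eps_{t-i} with
Var(eps_t) = sigma^2, the variance is
  gamma(0) = sigma^2 * (1 + sum_i theta_i^2).
  sum_i theta_i^2 = (-0.114)^2 = 0.012996.
  gamma(0) = 5 * (1 + 0.012996) = 5 * 1.012996 = 5.06498, which rounds to 5.0650.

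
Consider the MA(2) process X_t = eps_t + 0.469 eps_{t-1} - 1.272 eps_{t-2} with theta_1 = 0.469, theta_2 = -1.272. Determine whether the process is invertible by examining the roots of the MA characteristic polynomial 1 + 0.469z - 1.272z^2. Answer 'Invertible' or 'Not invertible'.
\text{Not invertible}

The MA(q) characteristic polynomial is P(z) = 1 + 0.469z - 1.272z^2.
Invertibility requires all roots to lie outside the unit circle, i.e. |z| > 1 for every root.
Set 1 + (0.469) z + (-1.272) z^2 = 0, i.e. a z^2 + b z + c = 0 with a = -1.272, b = 0.469, c = 1.
Discriminant D = b^2 - 4ac = (0.469)^2 - 4*(-1.272)*1 = 0.219961 - (-5.088) = 5.307961.
D >= 0, so the roots are real: z = (-b +/- sqrt(D)) / (2a) = (-0.469 +/- 2.303901) / (-2.544).
  z_1 = (-0.469 + 2.303901) / (-2.544) = -0.7213,   |z_1| = 0.7213.
  z_2 = (-0.469 - 2.303901) / (-2.544) = 1.09,   |z_2| = 1.09.
Moduli of all roots: 0.7213, 1.0900.
All moduli strictly greater than 1? No.
Verdict: Not invertible.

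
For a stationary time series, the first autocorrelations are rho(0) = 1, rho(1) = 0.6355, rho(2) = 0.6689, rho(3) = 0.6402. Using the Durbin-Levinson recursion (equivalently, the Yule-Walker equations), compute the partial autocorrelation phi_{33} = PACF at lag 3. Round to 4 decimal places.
\phi_{33} = 0.2542

The PACF at lag k is phi_{kk}, the last component of the solution
to the Yule-Walker system G_k phi = r_k where
  (G_k)_{ij} = rho(|i - j|), (r_k)_i = rho(i), i,j = 1..k.
Equivalently, Durbin-Levinson gives phi_{kk} iteratively:
  phi_{11} = rho(1)
  phi_{kk} = [rho(k) - sum_{j=1..k-1} phi_{k-1,j} rho(k-j)]
            / [1 - sum_{j=1..k-1} phi_{k-1,j} rho(j)],
  phi_{k,j} = phi_{k-1,j} - phi_{kk} phi_{k-1,k-j},  j = 1..k-1.
Step k = 1:
  phi_11 = rho(1) = 0.6355.
Step k = 2:
  phi_22 = [rho(2) - phi_11 rho(1)] / [1 - phi_11 rho(1)] = [0.6689 - (0.6355)(0.6355)] / [1 - (0.6355)(0.6355)]
         = 0.26503975 / 0.59613975 = 0.444593.
  Update: phi_21 = phi_11 - phi_22 phi_11 = 0.6355 - (0.444593)(0.6355) = 0.352961.
Step k = 3:
  phi_33 = [rho(3) - phi_21 rho(2) - phi_22 rho(1)] / [1 - phi_21 rho(1) - phi_22 rho(2)]
    numerator   = 0.6402 - (0.352961)(0.6689) - (0.444593)(0.6355) = 0.12156537
    denominator = 1 - (0.352961)(0.6355) - (0.444593)(0.6689) = 0.47830485
  phi_33 = 0.12156537 / 0.47830485 = 0.2542.
Therefore phi_{33} = 0.2542.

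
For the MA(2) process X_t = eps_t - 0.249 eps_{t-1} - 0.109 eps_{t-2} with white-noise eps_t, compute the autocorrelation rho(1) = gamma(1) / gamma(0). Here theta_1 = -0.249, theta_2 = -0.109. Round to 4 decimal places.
\rho(1) = -0.2066

For an MA(q) process with theta_0 = 1, the autocovariance is
  gamma(k) = sigma^2 * sum_{i=0..q-k} theta_i * theta_{i+k},
and rho(k) = gamma(k) / gamma(0). Sigma^2 cancels.
  numerator   = (1)*(-0.249) + (-0.249)*(-0.109) = -0.221859.
  denominator = (1)^2 + (-0.249)^2 + (-0.109)^2 = 1.073882.
  rho(1) = -0.221859 / 1.073882 = -0.2066.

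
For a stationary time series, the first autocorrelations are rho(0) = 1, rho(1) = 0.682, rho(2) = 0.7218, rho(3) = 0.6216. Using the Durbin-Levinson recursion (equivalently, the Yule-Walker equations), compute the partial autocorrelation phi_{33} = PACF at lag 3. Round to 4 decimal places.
\phi_{33} = 0.0930

The PACF at lag k is phi_{kk}, the last component of the solution
to the Yule-Walker system G_k phi = r_k where
  (G_k)_{ij} = rho(|i - j|), (r_k)_i = rho(i), i,j = 1..k.
Equivalently, Durbin-Levinson gives phi_{kk} iteratively:
  phi_{11} = rho(1)
  phi_{kk} = [rho(k) - sum_{j=1..k-1} phi_{k-1,j} rho(k-j)]
            / [1 - sum_{j=1..k-1} phi_{k-1,j} rho(j)],
  phi_{k,j} = phi_{k-1,j} - phi_{kk} phi_{k-1,k-j},  j = 1..k-1.
Step k = 1:
  phi_11 = rho(1) = 0.682.
Step k = 2:
  phi_22 = [rho(2) - phi_11 rho(1)] / [1 - phi_11 rho(1)] = [0.7218 - (0.682)(0.682)] / [1 - (0.682)(0.682)]
         = 0.256676 / 0.534876 = 0.479879.
  Update: phi_21 = phi_11 - phi_22 phi_11 = 0.682 - (0.479879)(0.682) = 0.354722.
Step k = 3:
  phi_33 = [rho(3) - phi_21 rho(2) - phi_22 rho(1)] / [1 - phi_21 rho(1) - phi_22 rho(2)]
    numerator   = 0.6216 - (0.354722)(0.7218) - (0.479879)(0.682) = 0.03828372
    denominator = 1 - (0.354722)(0.682) - (0.479879)(0.7218) = 0.41170246
  phi_33 = 0.03828372 / 0.41170246 = 0.093.
Therefore phi_{33} = 0.0930.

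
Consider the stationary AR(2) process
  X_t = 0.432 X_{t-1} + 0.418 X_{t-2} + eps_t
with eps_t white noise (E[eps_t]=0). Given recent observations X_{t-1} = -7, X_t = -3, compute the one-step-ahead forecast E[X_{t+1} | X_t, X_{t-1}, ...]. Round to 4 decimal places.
E[X_{t+1} \mid \mathcal F_t] = -4.2220

For an AR(p) model X_t = c + sum_i phi_i X_{t-i} + eps_t, the
one-step-ahead conditional mean is
  E[X_{t+1} | X_t, ...] = c + sum_i phi_i X_{t+1-i}.
Substitute known values:
  E[X_{t+1} | ...] = (0.432) * (-3) + (0.418) * (-7)
                   = -4.2220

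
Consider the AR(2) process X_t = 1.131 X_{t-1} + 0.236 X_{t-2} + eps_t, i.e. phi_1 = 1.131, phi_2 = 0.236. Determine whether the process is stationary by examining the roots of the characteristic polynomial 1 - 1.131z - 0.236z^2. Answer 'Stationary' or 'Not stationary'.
\text{Not stationary}

The AR(p) characteristic polynomial is P(z) = 1 - 1.131z - 0.236z^2.
Stationarity requires all roots to lie outside the unit circle, i.e. |z| > 1 for every root.
Set 1 + (-1.131) z + (-0.236) z^2 = 0, i.e. a z^2 + b z + c = 0 with a = -0.236, b = -1.131, c = 1.
Discriminant D = b^2 - 4ac = (-1.131)^2 - 4*(-0.236)*1 = 1.279161 - (-0.944) = 2.223161.
D >= 0, so the roots are real: z = (-b +/- sqrt(D)) / (2a) = (1.131 +/- 1.491027) / (-0.472).
  z_1 = (1.131 + 1.491027) / (-0.472) = -5.5551,   |z_1| = 5.5551.
  z_2 = (1.131 - 1.491027) / (-0.472) = 0.7628,   |z_2| = 0.7628.
Moduli of all roots: 5.5551, 0.7628.
All moduli strictly greater than 1? No.
Verdict: Not stationary.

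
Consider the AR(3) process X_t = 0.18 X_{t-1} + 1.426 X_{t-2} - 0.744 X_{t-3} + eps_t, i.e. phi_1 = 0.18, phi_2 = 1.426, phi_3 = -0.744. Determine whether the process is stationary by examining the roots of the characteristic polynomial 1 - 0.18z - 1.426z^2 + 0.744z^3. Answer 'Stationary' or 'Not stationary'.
\text{Not stationary}

The AR(p) characteristic polynomial is P(z) = 1 - 0.18z - 1.426z^2 + 0.744z^3.
Stationarity requires all roots to lie outside the unit circle, i.e. |z| > 1 for every root.
Degree 3: look for a simple real root z0 first, then factor out (1 - z/z0) and solve the remaining quadratic.
Testing z0 = 1.25: P(1.25) = 1 + (-0.18)(1.25) + (-1.426)(1.25)^2 + (0.744)(1.25)^3
  = 1 + (-0.225) + (-2.228125) + (1.453125) = 0.  So z_0 = 1.25 is a root, |z_0| = 1.25.
Divide out the factor (1 - 0.8 z) = (1 - z/z0) (since 1/z0 = 0.8):
  P(z) = (1 - 0.8 z)(1 + (0.62) z + (-0.93) z^2)
  [check: z-coef 0.62 - (0.8) = -0.18; z^2-coef -0.93 - (0.8)(0.62) = -1.426; z^3-coef -(0.8)(-0.93) = 0.744.]
Remaining roots from the quadratic factor 1 + (0.62) z + (-0.93) z^2:
  Set 1 + (0.62) z + (-0.93) z^2 = 0, i.e. a z^2 + b z + c = 0 with a = -0.93, b = 0.62, c = 1.
  Discriminant D = b^2 - 4ac = (0.62)^2 - 4*(-0.93)*1 = 0.3844 - (-3.72) = 4.1044.
  D >= 0, so the roots are real: z = (-b +/- sqrt(D)) / (2a) = (-0.62 +/- 2.025932) / (-1.86).
    z_1 = (-0.62 + 2.025932) / (-1.86) = -0.7559,   |z_1| = 0.7559.
    z_2 = (-0.62 - 2.025932) / (-1.86) = 1.4225,   |z_2| = 1.4225.
Moduli of all roots: 1.2500, 0.7559, 1.4225.
All moduli strictly greater than 1? No.
Verdict: Not stationary.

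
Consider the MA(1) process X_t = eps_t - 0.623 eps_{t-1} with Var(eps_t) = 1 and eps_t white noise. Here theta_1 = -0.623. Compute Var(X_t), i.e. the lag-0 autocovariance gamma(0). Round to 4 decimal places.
\gamma(0) = 1.3881

For an MA(q) process X_t = eps_t + sum_i theta_i eps_{t-i} with
Var(eps_t) = sigma^2, the variance is
  gamma(0) = sigma^2 * (1 + sum_i theta_i^2).
  sum_i theta_i^2 = (-0.623)^2 = 0.388129.
  gamma(0) = 1 * (1 + 0.388129) = 1 * 1.388129 = 1.388129, which rounds to 1.3881.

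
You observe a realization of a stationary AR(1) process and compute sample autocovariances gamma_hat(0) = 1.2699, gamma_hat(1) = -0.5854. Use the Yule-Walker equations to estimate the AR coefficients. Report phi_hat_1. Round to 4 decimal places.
\hat\phi_{1} = -0.4610

The Yule-Walker equations for an AR(p) process read, in matrix form,
  Gamma_p phi = r_p,   with   (Gamma_p)_{ij} = gamma(|i - j|),
                       (r_p)_i = gamma(i),   i,j = 1..p.
Substitute the sample gammas (Toeplitz matrix and right-hand side of size 1):
  Gamma_p = [[1.2699]]
  r_p     = [-0.5854]
With p = 1 this is the single equation gamma(0) phi_1 = gamma(1):
  phi_hat_1 = gamma(1) / gamma(0) = -0.5854 / 1.2699 = -0.4610.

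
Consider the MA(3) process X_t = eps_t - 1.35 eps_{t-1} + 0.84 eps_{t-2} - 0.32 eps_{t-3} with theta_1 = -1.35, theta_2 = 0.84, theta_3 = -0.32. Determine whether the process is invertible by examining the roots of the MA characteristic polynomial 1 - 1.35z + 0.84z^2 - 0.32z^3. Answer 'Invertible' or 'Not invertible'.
\text{Invertible}

The MA(q) characteristic polynomial is P(z) = 1 - 1.35z + 0.84z^2 - 0.32z^3.
Invertibility requires all roots to lie outside the unit circle, i.e. |z| > 1 for every root.
Degree 3: look for a simple real root z0 first, then factor out (1 - z/z0) and solve the remaining quadratic.
Testing z0 = 1.25: P(1.25) = 1 + (-1.35)(1.25) + (0.84)(1.25)^2 + (-0.32)(1.25)^3
  = 1 + (-1.6875) + (1.3125) + (-0.625) = 0.  So z_0 = 1.25 is a root, |z_0| = 1.25.
Divide out the factor (1 - 0.8 z) = (1 - z/z0) (since 1/z0 = 0.8):
  P(z) = (1 - 0.8 z)(1 + (-0.55) z + (0.4) z^2)
  [check: z-coef -0.55 - (0.8) = -1.35; z^2-coef 0.4 - (0.8)(-0.55) = 0.84; z^3-coef -(0.8)(0.4) = -0.32.]
Remaining roots from the quadratic factor 1 + (-0.55) z + (0.4) z^2:
  Set 1 + (-0.55) z + (0.4) z^2 = 0, i.e. a z^2 + b z + c = 0 with a = 0.4, b = -0.55, c = 1.
  Discriminant D = b^2 - 4ac = (-0.55)^2 - 4*(0.4)*1 = 0.3025 - (1.6) = -1.2975.
  D < 0, so the roots are the complex-conjugate pair z = (-b +/- i sqrt(-D)) / (2a) = 0.6875 +/- 1.4238i.
  For a conjugate pair |z|^2 = z * conj(z) = (product of roots) = c/a = 1/(0.4) = 2.5, so |z| = sqrt(2.5) = 1.5811 for both roots.
Moduli of all roots: 1.2500, 1.5811, 1.5811.
All moduli strictly greater than 1? Yes.
Verdict: Invertible.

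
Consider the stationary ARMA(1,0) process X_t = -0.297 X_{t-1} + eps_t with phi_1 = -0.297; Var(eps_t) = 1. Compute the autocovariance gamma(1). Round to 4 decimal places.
\gamma(1) = -0.3257

Multiply the model equation by X_{t-k} and take expectations. With theta_0 = psi_0 = 1 and psi_j the MA(infinity) weights, this gives
  gamma(k) - sum_i phi_i gamma(k-i) = c_k,
  c_k = sigma^2 * sum_{j=k..q} theta_j psi_{j-k}   (c_k = 0 for k > q),
using gamma(-m) = gamma(m).
Pure AR (q = 0): c_0 = sigma^2 = 1, c_k = 0 for k >= 1.
Equations for k = 0 and k = 1 (AR order 1):
  gamma(0) = phi_1 gamma(1) + c_0
  gamma(1) = phi_1 gamma(0) + c_1
Substituting the second into the first: gamma(0) (1 - phi_1^2) = c_0 + phi_1 c_1, so
  gamma(0) = c_0 / (1 - phi_1^2) = 1 / (1 - (-0.297)^2) = 1 / 0.911791 = 1.096743.
  gamma(1) = phi_1 gamma(0) = (-0.297)(1.096743) = -0.325733.
Therefore gamma(1) = -0.3257 (to 4 decimal places).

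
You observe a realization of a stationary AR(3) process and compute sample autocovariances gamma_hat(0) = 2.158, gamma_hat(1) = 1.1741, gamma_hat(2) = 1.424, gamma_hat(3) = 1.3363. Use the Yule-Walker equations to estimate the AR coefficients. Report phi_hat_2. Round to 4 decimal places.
\hat\phi_{2} = 0.4330

The Yule-Walker equations for an AR(p) process read, in matrix form,
  Gamma_p phi = r_p,   with   (Gamma_p)_{ij} = gamma(|i - j|),
                       (r_p)_i = gamma(i),   i,j = 1..p.
Substitute the sample gammas (Toeplitz matrix and right-hand side of size 3):
  Gamma_p = [[2.158, 1.1741, 1.424], [1.1741, 2.158, 1.1741], [1.424, 1.1741, 2.158]]
  r_p     = [1.1741, 1.424, 1.3363]
Written out (R1..R3):
  (R1) 2.158 phi_1 + 1.1741 phi_2 + 1.424 phi_3 = 1.1741
  (R2) 1.1741 phi_1 + 2.158 phi_2 + 1.1741 phi_3 = 1.424
  (R3) 1.424 phi_1 + 1.1741 phi_2 + 2.158 phi_3 = 1.3363
Gaussian elimination:
  R2 <- R2 - (1.1741/2.158) R1 = R2 - (0.544069) R1:  1.519209 phi_2 + 0.399346 phi_3 = 0.785209
  R3 <- R3 - (1.424/2.158) R1 = R3 - (0.65987) R1:  0.399346 phi_2 + 1.218345 phi_3 = 0.561546
  R3 <- R3 - (0.399346/1.519209) R2 = R3 - (0.262865) R2:  1.113371 phi_3 = 0.355143
Back-substitution:
  phi_hat_3 = 0.355143 / 1.113371 = 0.31898
  phi_hat_2 = (0.785209 - (0.399346)(0.31898)) / 1.519209 = 0.433005
  phi_hat_1 = (1.1741 - (1.1741)(0.433005) - (1.424)(0.31898)) / 2.158 = 0.097999
So phi_hat = [0.0980, 0.4330, 0.3190].
Therefore phi_hat_2 = 0.4330.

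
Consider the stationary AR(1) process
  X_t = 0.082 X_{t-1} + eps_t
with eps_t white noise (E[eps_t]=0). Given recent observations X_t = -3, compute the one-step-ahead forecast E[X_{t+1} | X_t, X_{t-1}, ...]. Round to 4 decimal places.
E[X_{t+1} \mid \mathcal F_t] = -0.2460

For an AR(p) model X_t = c + sum_i phi_i X_{t-i} + eps_t, the
one-step-ahead conditional mean is
  E[X_{t+1} | X_t, ...] = c + sum_i phi_i X_{t+1-i}.
Substitute known values:
  E[X_{t+1} | ...] = (0.082) * (-3)
                   = -0.2460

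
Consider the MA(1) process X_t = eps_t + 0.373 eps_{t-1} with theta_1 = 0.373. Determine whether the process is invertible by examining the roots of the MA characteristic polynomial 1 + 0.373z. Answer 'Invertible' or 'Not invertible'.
\text{Invertible}

The MA(q) characteristic polynomial is P(z) = 1 + 0.373z.
Invertibility requires all roots to lie outside the unit circle, i.e. |z| > 1 for every root.
This is linear in z: 1 + (0.373) z = 0  =>  z = -1/(0.373) = -2.680965,  |z| = 2.680965.
Moduli of all roots: 2.6810.
All moduli strictly greater than 1? Yes.
Verdict: Invertible.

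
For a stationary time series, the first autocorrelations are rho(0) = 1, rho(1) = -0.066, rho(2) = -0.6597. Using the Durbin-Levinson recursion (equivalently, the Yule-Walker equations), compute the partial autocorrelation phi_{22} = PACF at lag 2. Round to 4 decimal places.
\phi_{22} = -0.6670

The PACF at lag k is phi_{kk}, the last component of the solution
to the Yule-Walker system G_k phi = r_k where
  (G_k)_{ij} = rho(|i - j|), (r_k)_i = rho(i), i,j = 1..k.
Equivalently, Durbin-Levinson gives phi_{kk} iteratively:
  phi_{11} = rho(1)
  phi_{kk} = [rho(k) - sum_{j=1..k-1} phi_{k-1,j} rho(k-j)]
            / [1 - sum_{j=1..k-1} phi_{k-1,j} rho(j)],
  phi_{k,j} = phi_{k-1,j} - phi_{kk} phi_{k-1,k-j},  j = 1..k-1.
Step k = 1:
  phi_11 = rho(1) = -0.066.
Step k = 2:
  phi_22 = [rho(2) - phi_11 rho(1)] / [1 - phi_11 rho(1)] = [-0.6597 - (-0.066)(-0.066)] / [1 - (-0.066)(-0.066)]
         = -0.664056 / 0.995644 = -0.667.
Therefore phi_{22} = -0.6670.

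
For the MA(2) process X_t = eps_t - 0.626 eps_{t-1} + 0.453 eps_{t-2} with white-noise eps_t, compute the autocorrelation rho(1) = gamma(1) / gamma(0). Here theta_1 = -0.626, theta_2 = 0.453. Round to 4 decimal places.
\rho(1) = -0.5695

For an MA(q) process with theta_0 = 1, the autocovariance is
  gamma(k) = sigma^2 * sum_{i=0..q-k} theta_i * theta_{i+k},
and rho(k) = gamma(k) / gamma(0). Sigma^2 cancels.
  numerator   = (1)*(-0.626) + (-0.626)*(0.453) = -0.909578.
  denominator = (1)^2 + (-0.626)^2 + (0.453)^2 = 1.597085.
  rho(1) = -0.909578 / 1.597085 = -0.5695.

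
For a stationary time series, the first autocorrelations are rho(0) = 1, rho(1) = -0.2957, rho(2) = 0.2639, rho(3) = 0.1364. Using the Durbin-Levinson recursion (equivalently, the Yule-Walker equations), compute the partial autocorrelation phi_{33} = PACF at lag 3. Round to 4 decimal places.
\phi_{33} = 0.2920

The PACF at lag k is phi_{kk}, the last component of the solution
to the Yule-Walker system G_k phi = r_k where
  (G_k)_{ij} = rho(|i - j|), (r_k)_i = rho(i), i,j = 1..k.
Equivalently, Durbin-Levinson gives phi_{kk} iteratively:
  phi_{11} = rho(1)
  phi_{kk} = [rho(k) - sum_{j=1..k-1} phi_{k-1,j} rho(k-j)]
            / [1 - sum_{j=1..k-1} phi_{k-1,j} rho(j)],
  phi_{k,j} = phi_{k-1,j} - phi_{kk} phi_{k-1,k-j},  j = 1..k-1.
Step k = 1:
  phi_11 = rho(1) = -0.2957.
Step k = 2:
  phi_22 = [rho(2) - phi_11 rho(1)] / [1 - phi_11 rho(1)] = [0.2639 - (-0.2957)(-0.2957)] / [1 - (-0.2957)(-0.2957)]
         = 0.17646151 / 0.91256151 = 0.193369.
  Update: phi_21 = phi_11 - phi_22 phi_11 = -0.2957 - (0.193369)(-0.2957) = -0.238521.
Step k = 3:
  phi_33 = [rho(3) - phi_21 rho(2) - phi_22 rho(1)] / [1 - phi_21 rho(1) - phi_22 rho(2)]
    numerator   = 0.1364 - (-0.238521)(0.2639) - (0.193369)(-0.2957) = 0.25652495
    denominator = 1 - (-0.238521)(-0.2957) - (0.193369)(0.2639) = 0.87843925
  phi_33 = 0.25652495 / 0.87843925 = 0.292.
Therefore phi_{33} = 0.2920.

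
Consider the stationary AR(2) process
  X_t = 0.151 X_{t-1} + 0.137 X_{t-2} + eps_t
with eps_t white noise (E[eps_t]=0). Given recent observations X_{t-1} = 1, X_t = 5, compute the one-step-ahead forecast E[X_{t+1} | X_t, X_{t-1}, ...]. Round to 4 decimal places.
E[X_{t+1} \mid \mathcal F_t] = 0.8920

For an AR(p) model X_t = c + sum_i phi_i X_{t-i} + eps_t, the
one-step-ahead conditional mean is
  E[X_{t+1} | X_t, ...] = c + sum_i phi_i X_{t+1-i}.
Substitute known values:
  E[X_{t+1} | ...] = (0.151) * (5) + (0.137) * (1)
                   = 0.8920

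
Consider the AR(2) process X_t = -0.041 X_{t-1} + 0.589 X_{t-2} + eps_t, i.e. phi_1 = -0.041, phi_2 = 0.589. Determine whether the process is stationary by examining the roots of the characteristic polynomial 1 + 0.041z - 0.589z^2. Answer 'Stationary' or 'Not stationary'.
\text{Stationary}

The AR(p) characteristic polynomial is P(z) = 1 + 0.041z - 0.589z^2.
Stationarity requires all roots to lie outside the unit circle, i.e. |z| > 1 for every root.
Set 1 + (0.041) z + (-0.589) z^2 = 0, i.e. a z^2 + b z + c = 0 with a = -0.589, b = 0.041, c = 1.
Discriminant D = b^2 - 4ac = (0.041)^2 - 4*(-0.589)*1 = 0.001681 - (-2.356) = 2.357681.
D >= 0, so the roots are real: z = (-b +/- sqrt(D)) / (2a) = (-0.041 +/- 1.535474) / (-1.178).
  z_1 = (-0.041 + 1.535474) / (-1.178) = -1.2687,   |z_1| = 1.2687.
  z_2 = (-0.041 - 1.535474) / (-1.178) = 1.3383,   |z_2| = 1.3383.
Moduli of all roots: 1.2687, 1.3383.
All moduli strictly greater than 1? Yes.
Verdict: Stationary.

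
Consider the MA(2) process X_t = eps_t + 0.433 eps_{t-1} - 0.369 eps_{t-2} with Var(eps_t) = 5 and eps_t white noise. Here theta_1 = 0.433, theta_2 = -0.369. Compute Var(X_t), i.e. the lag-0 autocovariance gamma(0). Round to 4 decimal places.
\gamma(0) = 6.6183

For an MA(q) process X_t = eps_t + sum_i theta_i eps_{t-i} with
Var(eps_t) = sigma^2, the variance is
  gamma(0) = sigma^2 * (1 + sum_i theta_i^2).
  sum_i theta_i^2 = (0.433)^2 + (-0.369)^2 = 0.187489 + 0.136161 = 0.32365.
  gamma(0) = 5 * (1 + 0.32365) = 5 * 1.32365 = 6.61825, which rounds to 6.6183.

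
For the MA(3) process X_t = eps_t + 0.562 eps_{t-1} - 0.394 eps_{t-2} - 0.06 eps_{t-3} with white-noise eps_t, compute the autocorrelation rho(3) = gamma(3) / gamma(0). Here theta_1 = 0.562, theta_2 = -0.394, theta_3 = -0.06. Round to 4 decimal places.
\rho(3) = -0.0407

For an MA(q) process with theta_0 = 1, the autocovariance is
  gamma(k) = sigma^2 * sum_{i=0..q-k} theta_i * theta_{i+k},
and rho(k) = gamma(k) / gamma(0). Sigma^2 cancels.
  numerator   = (1)*(-0.06) = -0.06.
  denominator = (1)^2 + (0.562)^2 + (-0.394)^2 + (-0.06)^2 = 1.47468.
  rho(3) = -0.06 / 1.47468 = -0.0407.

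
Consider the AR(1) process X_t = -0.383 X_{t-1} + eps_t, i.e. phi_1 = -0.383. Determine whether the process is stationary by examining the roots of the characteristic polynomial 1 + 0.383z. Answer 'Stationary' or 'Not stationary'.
\text{Stationary}

The AR(p) characteristic polynomial is P(z) = 1 + 0.383z.
Stationarity requires all roots to lie outside the unit circle, i.e. |z| > 1 for every root.
This is linear in z: 1 + (0.383) z = 0  =>  z = -1/(0.383) = -2.610966,  |z| = 2.610966.
Moduli of all roots: 2.6110.
All moduli strictly greater than 1? Yes.
Verdict: Stationary.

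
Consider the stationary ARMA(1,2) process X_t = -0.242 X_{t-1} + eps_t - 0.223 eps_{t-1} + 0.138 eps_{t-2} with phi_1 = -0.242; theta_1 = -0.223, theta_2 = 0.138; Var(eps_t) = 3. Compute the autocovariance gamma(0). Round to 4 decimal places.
\gamma(0) = 3.8487

Multiply the model equation by X_{t-k} and take expectations. With theta_0 = psi_0 = 1 and psi_j the MA(infinity) weights, this gives
  gamma(k) - sum_i phi_i gamma(k-i) = c_k,
  c_k = sigma^2 * sum_{j=k..q} theta_j psi_{j-k}   (c_k = 0 for k > q),
using gamma(-m) = gamma(m).
psi-weights needed (psi_j = theta_j + sum_i phi_i psi_{j-i}):
  psi_1 = theta_1 + phi_1 = -0.223 + (-0.242) = -0.465
  psi_2 = theta_2 + phi_1 psi_1 = 0.138 + (-0.242)(-0.465) = 0.25053
Right-hand sides:
  c_0 = sigma^2 (1 + theta_1 psi_1 + theta_2 psi_2) = 3 * (1 + (-0.223)(-0.465) + (0.138)(0.25053)) = 3 * 1.138268 = 3.414804
  c_1 = sigma^2 (theta_1 + theta_2 psi_1) = 3 * (-0.223 + (0.138)(-0.465)) = -0.86151
  c_2 = sigma^2 theta_2 = 3 * (0.138) = 0.414
Equations for k = 0 and k = 1 (AR order 1):
  gamma(0) = phi_1 gamma(1) + c_0
  gamma(1) = phi_1 gamma(0) + c_1
Substituting the second into the first: gamma(0) (1 - phi_1^2) = c_0 + phi_1 c_1, so
  gamma(0) = (c_0 + phi_1 c_1) / (1 - phi_1^2) = (3.414804 + (-0.242)(-0.86151)) / (1 - (-0.242)^2) = 3.62329 / 0.941436 = 3.848684.
Therefore gamma(0) = 3.8487 (to 4 decimal places).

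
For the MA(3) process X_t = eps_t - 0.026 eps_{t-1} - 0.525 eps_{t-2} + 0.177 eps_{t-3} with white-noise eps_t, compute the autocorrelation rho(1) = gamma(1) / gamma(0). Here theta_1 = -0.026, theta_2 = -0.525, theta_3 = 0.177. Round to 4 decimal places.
\rho(1) = -0.0805

For an MA(q) process with theta_0 = 1, the autocovariance is
  gamma(k) = sigma^2 * sum_{i=0..q-k} theta_i * theta_{i+k},
and rho(k) = gamma(k) / gamma(0). Sigma^2 cancels.
  numerator   = (1)*(-0.026) + (-0.026)*(-0.525) + (-0.525)*(0.177) = -0.105275.
  denominator = (1)^2 + (-0.026)^2 + (-0.525)^2 + (0.177)^2 = 1.30763.
  rho(1) = -0.105275 / 1.30763 = -0.0805.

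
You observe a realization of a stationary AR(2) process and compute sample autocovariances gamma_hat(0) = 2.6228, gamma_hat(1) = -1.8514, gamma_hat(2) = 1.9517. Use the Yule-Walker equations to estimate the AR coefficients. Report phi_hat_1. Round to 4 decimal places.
\hat\phi_{1} = -0.3600

The Yule-Walker equations for an AR(p) process read, in matrix form,
  Gamma_p phi = r_p,   with   (Gamma_p)_{ij} = gamma(|i - j|),
                       (r_p)_i = gamma(i),   i,j = 1..p.
Substitute the sample gammas (Toeplitz matrix and right-hand side of size 2):
  Gamma_p = [[2.6228, -1.8514], [-1.8514, 2.6228]]
  r_p     = [-1.8514, 1.9517]
Written out:
  2.6228 phi_1 - 1.8514 phi_2 = -1.8514
  -1.8514 phi_1 + 2.6228 phi_2 = 1.9517
Solve by Cramer's rule:
  det = gamma(0)^2 - gamma(1)^2 = (2.6228)^2 - (-1.8514)^2 = 6.87907984 - 3.42768196 = 3.45139788
  phi_hat_1 = [gamma(1) gamma(0) - gamma(1) gamma(2)] / det = [(-1.8514)(2.6228) - (-1.8514)(1.9517)] / 3.45139788 = -1.24247454 / 3.45139788 = -0.36
  phi_hat_2 = [gamma(0) gamma(2) - gamma(1)^2] / det = [(2.6228)(1.9517) - (-1.8514)^2] / 3.45139788 = 1.6912368 / 3.45139788 = 0.49
So phi_hat = [-0.3600, 0.4900].
Therefore phi_hat_1 = -0.3600.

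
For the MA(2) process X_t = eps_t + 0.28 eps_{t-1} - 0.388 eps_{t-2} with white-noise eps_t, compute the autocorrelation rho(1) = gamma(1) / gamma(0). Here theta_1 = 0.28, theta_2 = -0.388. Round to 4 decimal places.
\rho(1) = 0.1394

For an MA(q) process with theta_0 = 1, the autocovariance is
  gamma(k) = sigma^2 * sum_{i=0..q-k} theta_i * theta_{i+k},
and rho(k) = gamma(k) / gamma(0). Sigma^2 cancels.
  numerator   = (1)*(0.28) + (0.28)*(-0.388) = 0.17136.
  denominator = (1)^2 + (0.28)^2 + (-0.388)^2 = 1.228944.
  rho(1) = 0.17136 / 1.228944 = 0.1394.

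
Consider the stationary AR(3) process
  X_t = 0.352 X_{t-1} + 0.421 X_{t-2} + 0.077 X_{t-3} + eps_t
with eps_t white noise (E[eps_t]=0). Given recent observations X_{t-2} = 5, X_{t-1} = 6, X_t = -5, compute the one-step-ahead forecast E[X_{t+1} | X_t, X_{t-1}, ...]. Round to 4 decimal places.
E[X_{t+1} \mid \mathcal F_t] = 1.1510

For an AR(p) model X_t = c + sum_i phi_i X_{t-i} + eps_t, the
one-step-ahead conditional mean is
  E[X_{t+1} | X_t, ...] = c + sum_i phi_i X_{t+1-i}.
Substitute known values:
  E[X_{t+1} | ...] = (0.352) * (-5) + (0.421) * (6) + (0.077) * (5)
                   = 1.1510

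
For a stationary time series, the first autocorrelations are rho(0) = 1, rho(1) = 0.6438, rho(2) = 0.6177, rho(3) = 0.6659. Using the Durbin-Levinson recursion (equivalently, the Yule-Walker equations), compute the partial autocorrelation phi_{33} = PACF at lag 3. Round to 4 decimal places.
\phi_{33} = 0.3550

The PACF at lag k is phi_{kk}, the last component of the solution
to the Yule-Walker system G_k phi = r_k where
  (G_k)_{ij} = rho(|i - j|), (r_k)_i = rho(i), i,j = 1..k.
Equivalently, Durbin-Levinson gives phi_{kk} iteratively:
  phi_{11} = rho(1)
  phi_{kk} = [rho(k) - sum_{j=1..k-1} phi_{k-1,j} rho(k-j)]
            / [1 - sum_{j=1..k-1} phi_{k-1,j} rho(j)],
  phi_{k,j} = phi_{k-1,j} - phi_{kk} phi_{k-1,k-j},  j = 1..k-1.
Step k = 1:
  phi_11 = rho(1) = 0.6438.
Step k = 2:
  phi_22 = [rho(2) - phi_11 rho(1)] / [1 - phi_11 rho(1)] = [0.6177 - (0.6438)(0.6438)] / [1 - (0.6438)(0.6438)]
         = 0.20322156 / 0.58552156 = 0.347078.
  Update: phi_21 = phi_11 - phi_22 phi_11 = 0.6438 - (0.347078)(0.6438) = 0.420351.
Step k = 3:
  phi_33 = [rho(3) - phi_21 rho(2) - phi_22 rho(1)] / [1 - phi_21 rho(1) - phi_22 rho(2)]
    numerator   = 0.6659 - (0.420351)(0.6177) - (0.347078)(0.6438) = 0.1828003
    denominator = 1 - (0.420351)(0.6438) - (0.347078)(0.6177) = 0.51498786
  phi_33 = 0.1828003 / 0.51498786 = 0.355.
Therefore phi_{33} = 0.3550.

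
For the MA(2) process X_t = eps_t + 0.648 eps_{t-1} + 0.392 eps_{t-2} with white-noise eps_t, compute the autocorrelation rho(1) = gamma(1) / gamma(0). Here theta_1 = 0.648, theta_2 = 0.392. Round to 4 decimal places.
\rho(1) = 0.5732

For an MA(q) process with theta_0 = 1, the autocovariance is
  gamma(k) = sigma^2 * sum_{i=0..q-k} theta_i * theta_{i+k},
and rho(k) = gamma(k) / gamma(0). Sigma^2 cancels.
  numerator   = (1)*(0.648) + (0.648)*(0.392) = 0.902016.
  denominator = (1)^2 + (0.648)^2 + (0.392)^2 = 1.573568.
  rho(1) = 0.902016 / 1.573568 = 0.5732.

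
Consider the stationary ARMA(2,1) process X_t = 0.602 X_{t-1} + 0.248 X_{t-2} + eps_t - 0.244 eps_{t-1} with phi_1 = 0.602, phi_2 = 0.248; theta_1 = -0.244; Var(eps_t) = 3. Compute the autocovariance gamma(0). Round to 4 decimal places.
\gamma(0) = 5.9533

Multiply the model equation by X_{t-k} and take expectations. With theta_0 = psi_0 = 1 and psi_j the MA(infinity) weights, this gives
  gamma(k) - sum_i phi_i gamma(k-i) = c_k,
  c_k = sigma^2 * sum_{j=k..q} theta_j psi_{j-k}   (c_k = 0 for k > q),
using gamma(-m) = gamma(m).
psi-weights needed (psi_j = theta_j + sum_i phi_i psi_{j-i}):
  psi_1 = theta_1 + phi_1 = -0.244 + (0.602) = 0.358
Right-hand sides:
  c_0 = sigma^2 (1 + theta_1 psi_1) = 3 * (1 + (-0.244)(0.358)) = 3 * 0.912648 = 2.737944
  c_1 = sigma^2 theta_1 = 3 * (-0.244) = -0.732
  c_2 = 0
Equations for k = 0, 1, 2 (AR order 2, c_2 = 0):
  (E0) gamma(0) = phi_1 gamma(1) + phi_2 gamma(2) + c_0
  (E1) gamma(1) = phi_1 gamma(0) + phi_2 gamma(1) + c_1
  (E2) gamma(2) = phi_1 gamma(1) + phi_2 gamma(0)
From (E1): gamma(1) = A gamma(0) + B with
  A = phi_1 / (1 - phi_2) = 0.602 / 0.752 = 0.800532,   B = c_1 / (1 - phi_2) = -0.732 / 0.752 = -0.973404.
Insert (E2) into (E0): gamma(0) (1 - phi_2^2) = phi_1 (1 + phi_2) gamma(1) + c_0.
  phi_1 (1 + phi_2) = (0.602)(1.248) = 0.751296,   1 - phi_2^2 = 0.938496.
Replace gamma(1) by A gamma(0) + B and collect gamma(0):
  gamma(0) [0.938496 - (0.751296)(0.800532)] = (0.751296)(-0.973404) + 2.737944
  gamma(0) * 0.33706 = 2.006629
  gamma(0) = 2.006629 / 0.33706 = 5.953337.
Therefore gamma(0) = 5.9533 (to 4 decimal places).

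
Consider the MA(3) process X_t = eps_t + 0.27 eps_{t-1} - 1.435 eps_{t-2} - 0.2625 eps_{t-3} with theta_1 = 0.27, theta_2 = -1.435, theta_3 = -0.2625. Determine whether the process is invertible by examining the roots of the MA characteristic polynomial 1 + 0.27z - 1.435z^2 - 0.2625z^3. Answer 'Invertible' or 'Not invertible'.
\text{Not invertible}

The MA(q) characteristic polynomial is P(z) = 1 + 0.27z - 1.435z^2 - 0.2625z^3.
Invertibility requires all roots to lie outside the unit circle, i.e. |z| > 1 for every root.
Degree 3: look for a simple real root z0 first, then factor out (1 - z/z0) and solve the remaining quadratic.
Testing z0 = -0.8: P(-0.8) = 1 + (0.27)(-0.8) + (-1.435)(-0.8)^2 + (-0.2625)(-0.8)^3
  = 1 + (-0.216) + (-0.9184) + (0.1344) = 0.  So z_0 = -0.8 is a root, |z_0| = 0.8.
Divide out the factor (1 + 1.25 z) = (1 - z/z0) (since 1/z0 = -1.25):
  P(z) = (1 + 1.25 z)(1 + (-0.98) z + (-0.21) z^2)
  [check: z-coef -0.98 - (-1.25) = 0.27; z^2-coef -0.21 - (-1.25)(-0.98) = -1.435; z^3-coef -(-1.25)(-0.21) = -0.2625.]
Remaining roots from the quadratic factor 1 + (-0.98) z + (-0.21) z^2:
  Set 1 + (-0.98) z + (-0.21) z^2 = 0, i.e. a z^2 + b z + c = 0 with a = -0.21, b = -0.98, c = 1.
  Discriminant D = b^2 - 4ac = (-0.98)^2 - 4*(-0.21)*1 = 0.9604 - (-0.84) = 1.8004.
  D >= 0, so the roots are real: z = (-b +/- sqrt(D)) / (2a) = (0.98 +/- 1.34179) / (-0.42).
    z_1 = (0.98 + 1.34179) / (-0.42) = -5.5281,   |z_1| = 5.5281.
    z_2 = (0.98 - 1.34179) / (-0.42) = 0.8614,   |z_2| = 0.8614.
Moduli of all roots: 0.8000, 5.5281, 0.8614.
All moduli strictly greater than 1? No.
Verdict: Not invertible.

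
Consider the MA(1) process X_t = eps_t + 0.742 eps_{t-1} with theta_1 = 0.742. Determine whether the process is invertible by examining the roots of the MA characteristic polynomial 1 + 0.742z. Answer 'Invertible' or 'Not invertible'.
\text{Invertible}

The MA(q) characteristic polynomial is P(z) = 1 + 0.742z.
Invertibility requires all roots to lie outside the unit circle, i.e. |z| > 1 for every root.
This is linear in z: 1 + (0.742) z = 0  =>  z = -1/(0.742) = -1.347709,  |z| = 1.347709.
Moduli of all roots: 1.3477.
All moduli strictly greater than 1? Yes.
Verdict: Invertible.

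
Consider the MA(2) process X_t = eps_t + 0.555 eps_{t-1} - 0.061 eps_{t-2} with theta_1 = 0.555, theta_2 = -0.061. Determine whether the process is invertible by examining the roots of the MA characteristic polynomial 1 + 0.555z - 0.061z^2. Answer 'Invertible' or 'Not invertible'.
\text{Invertible}

The MA(q) characteristic polynomial is P(z) = 1 + 0.555z - 0.061z^2.
Invertibility requires all roots to lie outside the unit circle, i.e. |z| > 1 for every root.
Set 1 + (0.555) z + (-0.061) z^2 = 0, i.e. a z^2 + b z + c = 0 with a = -0.061, b = 0.555, c = 1.
Discriminant D = b^2 - 4ac = (0.555)^2 - 4*(-0.061)*1 = 0.308025 - (-0.244) = 0.552025.
D >= 0, so the roots are real: z = (-b +/- sqrt(D)) / (2a) = (-0.555 +/- 0.742984) / (-0.122).
  z_1 = (-0.555 + 0.742984) / (-0.122) = -1.5409,   |z_1| = 1.5409.
  z_2 = (-0.555 - 0.742984) / (-0.122) = 10.6392,   |z_2| = 10.6392.
Moduli of all roots: 1.5409, 10.6392.
All moduli strictly greater than 1? Yes.
Verdict: Invertible.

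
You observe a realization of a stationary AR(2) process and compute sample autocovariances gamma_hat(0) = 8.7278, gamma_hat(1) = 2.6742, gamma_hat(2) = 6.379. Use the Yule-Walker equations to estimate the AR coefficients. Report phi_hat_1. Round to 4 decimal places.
\hat\phi_{1} = 0.0910

The Yule-Walker equations for an AR(p) process read, in matrix form,
  Gamma_p phi = r_p,   with   (Gamma_p)_{ij} = gamma(|i - j|),
                       (r_p)_i = gamma(i),   i,j = 1..p.
Substitute the sample gammas (Toeplitz matrix and right-hand side of size 2):
  Gamma_p = [[8.7278, 2.6742], [2.6742, 8.7278]]
  r_p     = [2.6742, 6.379]
Written out:
  8.7278 phi_1 + 2.6742 phi_2 = 2.6742
  2.6742 phi_1 + 8.7278 phi_2 = 6.379
Solve by Cramer's rule:
  det = gamma(0)^2 - gamma(1)^2 = (8.7278)^2 - (2.6742)^2 = 76.17449284 - 7.15134564 = 69.0231472
  phi_hat_1 = [gamma(1) gamma(0) - gamma(1) gamma(2)] / det = [(2.6742)(8.7278) - (2.6742)(6.379)] / 69.0231472 = 6.28116096 / 69.0231472 = 0.091
  phi_hat_2 = [gamma(0) gamma(2) - gamma(1)^2] / det = [(8.7278)(6.379) - (2.6742)^2] / 69.0231472 = 48.52329056 / 69.0231472 = 0.703
So phi_hat = [0.0910, 0.7030].
Therefore phi_hat_1 = 0.0910.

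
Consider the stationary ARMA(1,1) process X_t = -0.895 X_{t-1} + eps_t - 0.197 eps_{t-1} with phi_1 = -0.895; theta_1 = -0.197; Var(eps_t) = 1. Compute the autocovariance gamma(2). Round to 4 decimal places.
\gamma(2) = 5.7779

Multiply the model equation by X_{t-k} and take expectations. With theta_0 = psi_0 = 1 and psi_j the MA(infinity) weights, this gives
  gamma(k) - sum_i phi_i gamma(k-i) = c_k,
  c_k = sigma^2 * sum_{j=k..q} theta_j psi_{j-k}   (c_k = 0 for k > q),
using gamma(-m) = gamma(m).
psi-weights needed (psi_j = theta_j + sum_i phi_i psi_{j-i}):
  psi_1 = theta_1 + phi_1 = -0.197 + (-0.895) = -1.092
Right-hand sides:
  c_0 = sigma^2 (1 + theta_1 psi_1) = 1 * (1 + (-0.197)(-1.092)) = 1 * 1.215124 = 1.215124
  c_1 = sigma^2 theta_1 = 1 * (-0.197) = -0.197
  c_2 = 0
Equations for k = 0 and k = 1 (AR order 1):
  gamma(0) = phi_1 gamma(1) + c_0
  gamma(1) = phi_1 gamma(0) + c_1
Substituting the second into the first: gamma(0) (1 - phi_1^2) = c_0 + phi_1 c_1, so
  gamma(0) = (c_0 + phi_1 c_1) / (1 - phi_1^2) = (1.215124 + (-0.895)(-0.197)) / (1 - (-0.895)^2) = 1.391439 / 0.198975 = 6.993034.
  gamma(1) = phi_1 gamma(0) + c_1 = (-0.895)(6.993034) + (-0.197) = -6.455766.
For k = 2 (> q): gamma(2) = phi_1 gamma(1) = (-0.895)(-6.455766) = 5.77791.
Therefore gamma(2) = 5.7779 (to 4 decimal places).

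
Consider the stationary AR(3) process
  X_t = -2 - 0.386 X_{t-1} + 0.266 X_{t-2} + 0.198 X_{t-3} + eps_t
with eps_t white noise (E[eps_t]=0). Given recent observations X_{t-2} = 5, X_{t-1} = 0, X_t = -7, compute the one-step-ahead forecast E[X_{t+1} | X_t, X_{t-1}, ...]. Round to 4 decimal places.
E[X_{t+1} \mid \mathcal F_t] = 1.6920

For an AR(p) model X_t = c + sum_i phi_i X_{t-i} + eps_t, the
one-step-ahead conditional mean is
  E[X_{t+1} | X_t, ...] = c + sum_i phi_i X_{t+1-i}.
Substitute known values:
  E[X_{t+1} | ...] = -2 + (-0.386) * (-7) + (0.266) * (0) + (0.198) * (5)
                   = 1.6920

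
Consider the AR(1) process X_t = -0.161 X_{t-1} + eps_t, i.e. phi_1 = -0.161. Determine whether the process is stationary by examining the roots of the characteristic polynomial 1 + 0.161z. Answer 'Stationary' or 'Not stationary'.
\text{Stationary}

The AR(p) characteristic polynomial is P(z) = 1 + 0.161z.
Stationarity requires all roots to lie outside the unit circle, i.e. |z| > 1 for every root.
This is linear in z: 1 + (0.161) z = 0  =>  z = -1/(0.161) = -6.21118,  |z| = 6.21118.
Moduli of all roots: 6.2112.
All moduli strictly greater than 1? Yes.
Verdict: Stationary.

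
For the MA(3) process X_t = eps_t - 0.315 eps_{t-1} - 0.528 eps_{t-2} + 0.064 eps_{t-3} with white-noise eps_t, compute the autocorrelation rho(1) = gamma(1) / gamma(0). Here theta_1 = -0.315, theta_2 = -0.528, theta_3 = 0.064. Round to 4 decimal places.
\rho(1) = -0.1320

For an MA(q) process with theta_0 = 1, the autocovariance is
  gamma(k) = sigma^2 * sum_{i=0..q-k} theta_i * theta_{i+k},
and rho(k) = gamma(k) / gamma(0). Sigma^2 cancels.
  numerator   = (1)*(-0.315) + (-0.315)*(-0.528) + (-0.528)*(0.064) = -0.182472.
  denominator = (1)^2 + (-0.315)^2 + (-0.528)^2 + (0.064)^2 = 1.382105.
  rho(1) = -0.182472 / 1.382105 = -0.1320.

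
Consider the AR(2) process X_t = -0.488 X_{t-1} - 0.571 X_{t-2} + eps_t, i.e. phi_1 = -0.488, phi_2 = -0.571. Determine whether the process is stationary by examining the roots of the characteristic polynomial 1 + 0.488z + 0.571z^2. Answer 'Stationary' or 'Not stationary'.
\text{Stationary}

The AR(p) characteristic polynomial is P(z) = 1 + 0.488z + 0.571z^2.
Stationarity requires all roots to lie outside the unit circle, i.e. |z| > 1 for every root.
Set 1 + (0.488) z + (0.571) z^2 = 0, i.e. a z^2 + b z + c = 0 with a = 0.571, b = 0.488, c = 1.
Discriminant D = b^2 - 4ac = (0.488)^2 - 4*(0.571)*1 = 0.238144 - (2.284) = -2.045856.
D < 0, so the roots are the complex-conjugate pair z = (-b +/- i sqrt(-D)) / (2a) = -0.4273 +/- 1.2525i.
For a conjugate pair |z|^2 = z * conj(z) = (product of roots) = c/a = 1/(0.571) = 1.751313, so |z| = sqrt(1.751313) = 1.3234 for both roots.
Moduli of all roots: 1.3234, 1.3234.
All moduli strictly greater than 1? Yes.
Verdict: Stationary.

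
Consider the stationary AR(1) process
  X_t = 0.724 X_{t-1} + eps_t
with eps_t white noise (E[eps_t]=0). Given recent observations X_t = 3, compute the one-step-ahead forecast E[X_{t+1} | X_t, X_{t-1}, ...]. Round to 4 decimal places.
E[X_{t+1} \mid \mathcal F_t] = 2.1720

For an AR(p) model X_t = c + sum_i phi_i X_{t-i} + eps_t, the
one-step-ahead conditional mean is
  E[X_{t+1} | X_t, ...] = c + sum_i phi_i X_{t+1-i}.
Substitute known values:
  E[X_{t+1} | ...] = (0.724) * (3)
                   = 2.1720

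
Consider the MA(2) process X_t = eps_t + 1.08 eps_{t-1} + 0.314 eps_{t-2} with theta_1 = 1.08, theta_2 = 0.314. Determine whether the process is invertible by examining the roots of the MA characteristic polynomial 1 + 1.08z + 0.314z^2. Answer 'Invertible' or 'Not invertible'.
\text{Invertible}

The MA(q) characteristic polynomial is P(z) = 1 + 1.08z + 0.314z^2.
Invertibility requires all roots to lie outside the unit circle, i.e. |z| > 1 for every root.
Set 1 + (1.08) z + (0.314) z^2 = 0, i.e. a z^2 + b z + c = 0 with a = 0.314, b = 1.08, c = 1.
Discriminant D = b^2 - 4ac = (1.08)^2 - 4*(0.314)*1 = 1.1664 - (1.256) = -0.0896.
D < 0, so the roots are the complex-conjugate pair z = (-b +/- i sqrt(-D)) / (2a) = -1.7197 +/- 0.4766i.
For a conjugate pair |z|^2 = z * conj(z) = (product of roots) = c/a = 1/(0.314) = 3.184713, so |z| = sqrt(3.184713) = 1.7846 for both roots.
Moduli of all roots: 1.7846, 1.7846.
All moduli strictly greater than 1? Yes.
Verdict: Invertible.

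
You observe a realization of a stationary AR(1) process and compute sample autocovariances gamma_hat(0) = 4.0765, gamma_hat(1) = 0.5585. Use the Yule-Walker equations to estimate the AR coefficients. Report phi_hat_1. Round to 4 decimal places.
\hat\phi_{1} = 0.1370

The Yule-Walker equations for an AR(p) process read, in matrix form,
  Gamma_p phi = r_p,   with   (Gamma_p)_{ij} = gamma(|i - j|),
                       (r_p)_i = gamma(i),   i,j = 1..p.
Substitute the sample gammas (Toeplitz matrix and right-hand side of size 1):
  Gamma_p = [[4.0765]]
  r_p     = [0.5585]
With p = 1 this is the single equation gamma(0) phi_1 = gamma(1):
  phi_hat_1 = gamma(1) / gamma(0) = 0.5585 / 4.0765 = 0.1370.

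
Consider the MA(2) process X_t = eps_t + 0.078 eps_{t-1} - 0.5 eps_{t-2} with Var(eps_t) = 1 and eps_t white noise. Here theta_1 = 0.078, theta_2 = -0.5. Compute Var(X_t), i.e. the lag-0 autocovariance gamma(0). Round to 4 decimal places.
\gamma(0) = 1.2561

For an MA(q) process X_t = eps_t + sum_i theta_i eps_{t-i} with
Var(eps_t) = sigma^2, the variance is
  gamma(0) = sigma^2 * (1 + sum_i theta_i^2).
  sum_i theta_i^2 = (0.078)^2 + (-0.5)^2 = 0.006084 + 0.25 = 0.256084.
  gamma(0) = 1 * (1 + 0.256084) = 1 * 1.256084 = 1.256084, which rounds to 1.2561.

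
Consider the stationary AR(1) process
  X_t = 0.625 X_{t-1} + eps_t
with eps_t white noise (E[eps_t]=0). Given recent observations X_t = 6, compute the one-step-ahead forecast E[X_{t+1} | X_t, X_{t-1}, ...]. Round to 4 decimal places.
E[X_{t+1} \mid \mathcal F_t] = 3.7500

For an AR(p) model X_t = c + sum_i phi_i X_{t-i} + eps_t, the
one-step-ahead conditional mean is
  E[X_{t+1} | X_t, ...] = c + sum_i phi_i X_{t+1-i}.
Substitute known values:
  E[X_{t+1} | ...] = (0.625) * (6)
                   = 3.7500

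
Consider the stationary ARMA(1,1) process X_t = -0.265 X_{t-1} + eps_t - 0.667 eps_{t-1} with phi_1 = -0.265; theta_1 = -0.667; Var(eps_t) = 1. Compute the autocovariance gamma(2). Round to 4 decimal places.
\gamma(2) = 0.3126

Multiply the model equation by X_{t-k} and take expectations. With theta_0 = psi_0 = 1 and psi_j the MA(infinity) weights, this gives
  gamma(k) - sum_i phi_i gamma(k-i) = c_k,
  c_k = sigma^2 * sum_{j=k..q} theta_j psi_{j-k}   (c_k = 0 for k > q),
using gamma(-m) = gamma(m).
psi-weights needed (psi_j = theta_j + sum_i phi_i psi_{j-i}):
  psi_1 = theta_1 + phi_1 = -0.667 + (-0.265) = -0.932
Right-hand sides:
  c_0 = sigma^2 (1 + theta_1 psi_1) = 1 * (1 + (-0.667)(-0.932)) = 1 * 1.621644 = 1.621644
  c_1 = sigma^2 theta_1 = 1 * (-0.667) = -0.667
  c_2 = 0
Equations for k = 0 and k = 1 (AR order 1):
  gamma(0) = phi_1 gamma(1) + c_0
  gamma(1) = phi_1 gamma(0) + c_1
Substituting the second into the first: gamma(0) (1 - phi_1^2) = c_0 + phi_1 c_1, so
  gamma(0) = (c_0 + phi_1 c_1) / (1 - phi_1^2) = (1.621644 + (-0.265)(-0.667)) / (1 - (-0.265)^2) = 1.798399 / 0.929775 = 1.93423.
  gamma(1) = phi_1 gamma(0) + c_1 = (-0.265)(1.93423) + (-0.667) = -1.179571.
For k = 2 (> q): gamma(2) = phi_1 gamma(1) = (-0.265)(-1.179571) = 0.312586.
Therefore gamma(2) = 0.3126 (to 4 decimal places).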